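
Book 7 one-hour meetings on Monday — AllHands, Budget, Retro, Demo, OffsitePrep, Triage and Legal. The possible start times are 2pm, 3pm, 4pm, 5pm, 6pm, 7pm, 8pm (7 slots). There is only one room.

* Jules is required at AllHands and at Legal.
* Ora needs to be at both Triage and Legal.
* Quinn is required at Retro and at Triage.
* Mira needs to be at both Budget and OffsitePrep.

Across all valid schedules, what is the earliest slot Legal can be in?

Legal at 2pm is achievable: Demo in 6pm; Legal in 2pm; Retro in 5pm; AllHands in 3pm; OffsitePrep in 7pm; Budget in 4pm; Triage in 8pm.

2pm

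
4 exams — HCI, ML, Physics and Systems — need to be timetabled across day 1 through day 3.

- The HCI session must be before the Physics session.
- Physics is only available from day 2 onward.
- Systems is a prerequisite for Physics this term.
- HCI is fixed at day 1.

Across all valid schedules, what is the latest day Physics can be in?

day 3

Physics is available from day 2.
Physics at day 3 is achievable: ML in day 1; HCI in day 1; Physics in day 3; Systems in day 1.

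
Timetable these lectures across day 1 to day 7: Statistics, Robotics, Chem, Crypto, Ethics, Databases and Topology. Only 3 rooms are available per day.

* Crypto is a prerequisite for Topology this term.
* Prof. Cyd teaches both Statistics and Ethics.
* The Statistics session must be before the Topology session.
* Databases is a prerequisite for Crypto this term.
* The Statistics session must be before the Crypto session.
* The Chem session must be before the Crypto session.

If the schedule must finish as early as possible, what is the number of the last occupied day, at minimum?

The precedence chain requires at least 3 distinct days.
With at most 3 per day and 7 lectures, at least 3 days are needed.
3 works (last occupied day: day 3): for example Statistics in day 1, Ethics in day 2, Databases in day 1, Chem in day 1, Robotics in day 2, Topology in day 3, Crypto in day 2.

day 3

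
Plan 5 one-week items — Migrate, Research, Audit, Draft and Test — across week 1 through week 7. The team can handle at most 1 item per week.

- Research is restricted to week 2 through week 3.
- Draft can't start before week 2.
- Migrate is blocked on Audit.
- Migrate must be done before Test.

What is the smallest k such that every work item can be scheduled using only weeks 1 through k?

The precedence chain requires at least 3 distinct weeks.
With at most 1 per week and 5 work items, at least 5 weeks are needed.
5 works (last occupied week: week 5): for example Audit -> week 1; Test -> week 5; Research -> week 2; Draft -> week 3; Migrate -> week 4.

5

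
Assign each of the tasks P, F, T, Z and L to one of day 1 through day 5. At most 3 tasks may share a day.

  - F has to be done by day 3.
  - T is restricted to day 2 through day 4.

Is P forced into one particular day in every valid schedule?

No

P can be day 1 (e.g. T -> day 2, L -> day 2, Z -> day 1, P -> day 1, F -> day 1) or day 2 (e.g. F in day 1; L in day 1; Z in day 1; T in day 2; P in day 2).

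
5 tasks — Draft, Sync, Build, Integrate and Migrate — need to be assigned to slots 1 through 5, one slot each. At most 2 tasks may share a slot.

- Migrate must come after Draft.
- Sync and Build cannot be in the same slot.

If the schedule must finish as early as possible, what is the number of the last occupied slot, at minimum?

The precedence chain requires at least 2 distinct slots.
With at most 2 per slot and 5 tasks, at least 3 slots are needed.
3 works (last occupied slot: 3): for example Draft in 1; Integrate in 3; Migrate in 2; Build in 2; Sync in 1.

3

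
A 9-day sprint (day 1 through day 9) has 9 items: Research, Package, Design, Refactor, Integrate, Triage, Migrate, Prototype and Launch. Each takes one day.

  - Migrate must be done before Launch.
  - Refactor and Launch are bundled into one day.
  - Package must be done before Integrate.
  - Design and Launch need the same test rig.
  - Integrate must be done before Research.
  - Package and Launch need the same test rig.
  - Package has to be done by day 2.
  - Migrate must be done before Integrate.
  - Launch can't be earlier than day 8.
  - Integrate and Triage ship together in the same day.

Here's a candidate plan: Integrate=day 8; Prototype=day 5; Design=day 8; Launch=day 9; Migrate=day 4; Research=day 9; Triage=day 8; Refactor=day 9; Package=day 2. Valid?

Package must be done before Integrate — holds.
Design and Launch need the same test rig — holds.
Package has to be done by day 2 — holds.
Launch can't be earlier than day 8 — holds.
Integrate must be done before Research — holds.
Migrate must be done before Integrate — holds.
Migrate must be done before Launch — holds.
Refactor and Launch are bundled into one day — holds.
Package and Launch need the same test rig — holds.
Integrate and Triage ship together in the same day — holds.

Yes, all constraints hold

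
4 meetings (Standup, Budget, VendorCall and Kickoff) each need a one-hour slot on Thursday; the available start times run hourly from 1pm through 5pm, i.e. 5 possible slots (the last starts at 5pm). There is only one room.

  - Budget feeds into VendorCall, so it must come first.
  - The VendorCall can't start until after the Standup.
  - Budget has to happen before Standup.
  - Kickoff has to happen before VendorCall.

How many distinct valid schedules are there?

Splitting on Standup: it can be 2pm (3), 3pm (6), 4pm (6). Listing each branch's schedules as (Budget, VendorCall, Kickoff):
Standup=2pm: (1pm,4pm,3pm) (1pm,5pm,3pm) (1pm,5pm,4pm) — 3.
Standup=3pm: (1pm,4pm,2pm) (1pm,5pm,2pm) (1pm,5pm,4pm) (2pm,4pm,1pm) (2pm,5pm,1pm) (2pm,5pm,4pm) — 6.
Standup=4pm: (1pm,5pm,2pm) (1pm,5pm,3pm) (2pm,5pm,1pm) (2pm,5pm,3pm) (3pm,5pm,1pm) (3pm,5pm,2pm) — 6.
Summing: 3 + 6 + 6 = 15.

15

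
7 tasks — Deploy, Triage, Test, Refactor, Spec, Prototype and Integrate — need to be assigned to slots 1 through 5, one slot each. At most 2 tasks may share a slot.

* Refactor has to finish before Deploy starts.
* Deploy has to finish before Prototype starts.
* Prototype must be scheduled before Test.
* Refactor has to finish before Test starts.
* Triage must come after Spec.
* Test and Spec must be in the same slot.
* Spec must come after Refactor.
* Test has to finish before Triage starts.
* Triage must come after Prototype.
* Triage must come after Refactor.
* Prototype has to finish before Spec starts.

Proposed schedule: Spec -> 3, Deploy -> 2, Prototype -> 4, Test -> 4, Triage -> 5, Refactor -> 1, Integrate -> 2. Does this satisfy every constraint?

Invalid. Prototype has to finish before Spec starts.

Triage must come after Spec — holds.
Refactor has to finish before Deploy starts — holds.
Test and Spec must be in the same slot — violated.
Triage must come after Refactor — holds.
Refactor has to finish before Test starts — holds.
Prototype must be scheduled before Test — violated.
Triage must come after Prototype — holds.
Deploy has to finish before Prototype starts — holds.
Test has to finish before Triage starts — holds.
Spec must come after Refactor — holds.
Prototype has to finish before Spec starts — violated.
At most 2 tasks may share a slot — holds.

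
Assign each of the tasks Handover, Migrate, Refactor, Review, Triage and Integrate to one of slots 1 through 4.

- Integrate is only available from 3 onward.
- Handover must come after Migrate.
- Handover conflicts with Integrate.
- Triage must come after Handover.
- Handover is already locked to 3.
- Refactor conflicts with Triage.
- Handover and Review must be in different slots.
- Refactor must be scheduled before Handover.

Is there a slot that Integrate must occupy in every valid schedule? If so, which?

4

Integrate's window is 3–4.
Handover is fixed at 3, and Integrate can't share a slot with Handover.
So Integrate must be 4.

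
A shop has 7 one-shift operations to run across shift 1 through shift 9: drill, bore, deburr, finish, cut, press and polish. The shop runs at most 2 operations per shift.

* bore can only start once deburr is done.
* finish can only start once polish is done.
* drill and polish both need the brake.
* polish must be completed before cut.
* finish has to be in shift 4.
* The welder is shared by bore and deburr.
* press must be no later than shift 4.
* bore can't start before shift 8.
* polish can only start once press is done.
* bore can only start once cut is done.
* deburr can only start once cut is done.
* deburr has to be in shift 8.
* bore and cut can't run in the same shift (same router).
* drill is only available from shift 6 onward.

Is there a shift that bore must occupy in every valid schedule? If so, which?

bore's window is shift 8–shift 9.
deburr is fixed at shift 8, and bore can't share a shift with deburr.
So bore must be shift 9.

shift 9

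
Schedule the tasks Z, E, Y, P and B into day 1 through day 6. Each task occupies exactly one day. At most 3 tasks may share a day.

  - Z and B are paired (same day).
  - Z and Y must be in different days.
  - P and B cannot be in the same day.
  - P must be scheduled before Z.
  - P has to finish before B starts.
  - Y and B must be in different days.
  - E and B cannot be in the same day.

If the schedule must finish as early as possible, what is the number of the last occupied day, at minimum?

The precedence chain requires at least 2 distinct days.
With at most 3 per day and 5 tasks, at least 2 days are needed.
2 works (last occupied day: day 2): for example P -> day 1, E -> day 1, Z -> day 2, B -> day 2, Y -> day 1.

day 2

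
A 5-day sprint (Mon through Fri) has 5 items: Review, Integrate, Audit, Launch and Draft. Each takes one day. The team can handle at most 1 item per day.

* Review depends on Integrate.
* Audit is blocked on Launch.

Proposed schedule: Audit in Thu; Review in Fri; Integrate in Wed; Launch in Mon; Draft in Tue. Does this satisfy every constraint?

The team can handle at most 1 item per day — holds.
Review depends on Integrate — holds.
Audit is blocked on Launch — holds.

Yes, all constraints hold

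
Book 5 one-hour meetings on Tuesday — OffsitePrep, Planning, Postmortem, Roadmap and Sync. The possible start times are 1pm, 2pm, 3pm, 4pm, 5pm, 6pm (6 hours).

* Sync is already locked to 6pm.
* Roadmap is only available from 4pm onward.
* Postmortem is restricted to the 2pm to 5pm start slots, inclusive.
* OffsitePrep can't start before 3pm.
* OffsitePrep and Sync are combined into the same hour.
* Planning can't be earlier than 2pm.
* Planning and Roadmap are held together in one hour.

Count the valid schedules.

12

Splitting on Planning: it can be 4pm (4), 5pm (4), 6pm (4). Listing each branch's schedules as (OffsitePrep, Postmortem, Roadmap, Sync):
Planning=4pm: (6pm,2pm,4pm,6pm) (6pm,3pm,4pm,6pm) (6pm,4pm,4pm,6pm) (6pm,5pm,4pm,6pm) — 4.
Planning=5pm: (6pm,2pm,5pm,6pm) (6pm,3pm,5pm,6pm) (6pm,4pm,5pm,6pm) (6pm,5pm,5pm,6pm) — 4.
Planning=6pm: (6pm,2pm,6pm,6pm) (6pm,3pm,6pm,6pm) (6pm,4pm,6pm,6pm) (6pm,5pm,6pm,6pm) — 4.
Summing: 4 + 4 + 4 = 12.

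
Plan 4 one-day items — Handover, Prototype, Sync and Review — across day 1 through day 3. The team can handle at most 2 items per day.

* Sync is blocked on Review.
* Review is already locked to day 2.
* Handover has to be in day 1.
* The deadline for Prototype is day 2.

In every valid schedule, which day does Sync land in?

day 3

Precedence pushes Sync to at least day 3.
So Sync is pinned to day 3.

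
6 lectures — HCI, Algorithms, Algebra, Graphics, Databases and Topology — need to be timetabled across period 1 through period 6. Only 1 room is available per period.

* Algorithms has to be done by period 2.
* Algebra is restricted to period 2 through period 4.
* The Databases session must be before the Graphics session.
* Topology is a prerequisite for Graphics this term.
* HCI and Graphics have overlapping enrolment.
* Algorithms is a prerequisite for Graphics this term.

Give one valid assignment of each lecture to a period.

Algorithms=period 1, Graphics=period 5, Algebra=period 2, Databases=period 3, Topology=period 4, HCI=period 6

Checking: Topology(period 4) before Graphics(period 5); Databases(period 3) before Graphics(period 5); Algorithms(period 1) before Graphics(period 5); HCI(period 6) != Graphics(period 5); Algebra=period 2 in [period 2,period 4]; Algorithms=period 1 in [period 1,period 2]; max 1 per period (cap 1).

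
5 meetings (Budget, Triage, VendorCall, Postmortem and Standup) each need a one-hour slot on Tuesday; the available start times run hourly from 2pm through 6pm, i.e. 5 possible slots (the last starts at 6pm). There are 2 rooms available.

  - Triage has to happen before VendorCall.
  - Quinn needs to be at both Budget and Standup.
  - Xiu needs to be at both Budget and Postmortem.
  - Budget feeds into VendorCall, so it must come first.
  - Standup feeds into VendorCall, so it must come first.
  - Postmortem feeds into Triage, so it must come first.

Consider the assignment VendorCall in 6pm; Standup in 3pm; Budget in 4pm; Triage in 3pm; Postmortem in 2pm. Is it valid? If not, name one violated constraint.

Xiu needs to be at both Budget and Postmortem — holds.
There are 2 rooms available — holds.
Standup feeds into VendorCall, so it must come first — holds.
Quinn needs to be at both Budget and Standup — holds.
Triage has to happen before VendorCall — holds.
Budget feeds into VendorCall, so it must come first — holds.
Postmortem feeds into Triage, so it must come first — holds.

Yes, all constraints hold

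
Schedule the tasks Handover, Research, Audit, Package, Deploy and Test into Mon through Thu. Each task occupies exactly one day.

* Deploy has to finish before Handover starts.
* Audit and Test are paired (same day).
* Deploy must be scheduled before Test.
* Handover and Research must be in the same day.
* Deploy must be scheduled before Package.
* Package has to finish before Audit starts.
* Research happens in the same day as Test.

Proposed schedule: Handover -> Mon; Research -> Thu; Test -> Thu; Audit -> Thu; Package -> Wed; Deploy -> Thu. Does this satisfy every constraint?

Invalid. Deploy has to finish before Handover starts.

Audit and Test are paired (same day) — holds.
Deploy has to finish before Handover starts — violated.
Research happens in the same day as Test — holds.
Handover and Research must be in the same day — violated.
Deploy must be scheduled before Test — violated.
Deploy must be scheduled before Package — violated.
Package has to finish before Audit starts — holds.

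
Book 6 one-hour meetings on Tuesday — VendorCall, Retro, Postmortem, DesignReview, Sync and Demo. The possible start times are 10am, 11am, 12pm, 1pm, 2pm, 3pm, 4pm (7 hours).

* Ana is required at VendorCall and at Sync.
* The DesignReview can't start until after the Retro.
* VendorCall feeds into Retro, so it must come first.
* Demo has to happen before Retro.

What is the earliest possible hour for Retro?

Precedence pushes Retro to at least 11am; downstream work caps Retro at 3pm.
Retro at 11am is achievable: Retro=11am, VendorCall=10am, Demo=10am, Postmortem=10am, Sync=11am, DesignReview=12pm.

11am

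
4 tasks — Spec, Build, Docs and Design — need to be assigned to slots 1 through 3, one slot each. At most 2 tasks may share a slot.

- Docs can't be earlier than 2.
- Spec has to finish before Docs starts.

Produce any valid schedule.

Build -> 1, Design -> 2, Spec -> 1, Docs -> 2

Checking: Spec(1) before Docs(2); Docs=2 in [2,3]; max 2 per slot (cap 2).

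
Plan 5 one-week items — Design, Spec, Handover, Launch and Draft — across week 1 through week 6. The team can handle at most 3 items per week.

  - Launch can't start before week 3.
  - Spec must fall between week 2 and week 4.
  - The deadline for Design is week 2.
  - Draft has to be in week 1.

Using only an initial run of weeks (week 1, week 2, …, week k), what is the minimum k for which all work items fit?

3 weeks

With at most 3 per week and 5 work items, at least 2 weeks are needed.
Launch can't be placed before week 3, so the schedule must run through at least week 3.
3 works (last occupied week: week 3): for example Handover -> week 1; Launch -> week 3; Spec -> week 2; Draft -> week 1; Design -> week 1.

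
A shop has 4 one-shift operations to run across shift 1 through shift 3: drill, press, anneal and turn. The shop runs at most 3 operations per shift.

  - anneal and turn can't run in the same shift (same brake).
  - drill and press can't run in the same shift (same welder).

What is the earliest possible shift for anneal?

shift 1

anneal at shift 1 is achievable: drill=shift 1, press=shift 2, turn=shift 2, anneal=shift 1.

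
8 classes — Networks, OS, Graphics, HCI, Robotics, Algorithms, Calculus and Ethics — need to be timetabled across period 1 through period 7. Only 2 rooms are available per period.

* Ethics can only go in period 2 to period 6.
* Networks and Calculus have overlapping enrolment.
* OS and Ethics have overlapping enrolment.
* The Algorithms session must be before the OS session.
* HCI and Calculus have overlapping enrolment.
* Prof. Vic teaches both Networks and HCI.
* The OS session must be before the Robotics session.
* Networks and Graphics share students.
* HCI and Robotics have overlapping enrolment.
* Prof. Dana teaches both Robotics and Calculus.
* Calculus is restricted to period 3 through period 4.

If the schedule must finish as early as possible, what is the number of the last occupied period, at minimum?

period 4

The precedence chain requires at least 3 distinct periods.
With at most 2 per period and 8 classes, at least 4 periods are needed.
4 works (last occupied period: period 4): for example Graphics -> period 4, Calculus -> period 3, Robotics -> period 4, OS -> period 3, Algorithms -> period 1, Ethics -> period 2, HCI -> period 2, Networks -> period 1.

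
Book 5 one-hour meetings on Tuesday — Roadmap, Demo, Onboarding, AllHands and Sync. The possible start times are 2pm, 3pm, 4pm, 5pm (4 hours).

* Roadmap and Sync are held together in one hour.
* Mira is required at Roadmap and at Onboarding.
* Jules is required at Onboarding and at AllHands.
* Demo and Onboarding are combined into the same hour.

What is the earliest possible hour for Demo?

2pm

Demo at 2pm is achievable: Roadmap -> 3pm, Sync -> 3pm, Onboarding -> 2pm, Demo -> 2pm, AllHands -> 3pm.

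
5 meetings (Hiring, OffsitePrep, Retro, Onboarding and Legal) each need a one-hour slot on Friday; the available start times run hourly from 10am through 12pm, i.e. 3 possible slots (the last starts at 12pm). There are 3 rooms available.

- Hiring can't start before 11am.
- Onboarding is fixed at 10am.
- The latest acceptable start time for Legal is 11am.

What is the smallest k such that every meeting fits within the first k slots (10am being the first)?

With at most 3 per slot and 5 meetings, at least 2 slots are needed.
Hiring can't be placed before 11am — that is slot 2 counting from 10am — so the schedule must run through at least 2 slots.
2 works (last occupied slot: 11am): for example Retro=10am; Hiring=11am; OffsitePrep=10am; Legal=11am; Onboarding=10am.

2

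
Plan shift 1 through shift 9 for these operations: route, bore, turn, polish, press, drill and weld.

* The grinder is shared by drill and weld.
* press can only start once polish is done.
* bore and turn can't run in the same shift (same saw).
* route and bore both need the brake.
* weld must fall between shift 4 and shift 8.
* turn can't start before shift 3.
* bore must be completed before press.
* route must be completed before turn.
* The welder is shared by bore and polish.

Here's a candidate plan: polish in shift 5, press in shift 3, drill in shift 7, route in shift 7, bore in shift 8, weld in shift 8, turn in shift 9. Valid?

The welder is shared by bore and polish — holds.
turn can't start before shift 3 — holds.
The grinder is shared by drill and weld — holds.
weld must fall between shift 4 and shift 8 — holds.
route and bore both need the brake — holds.
bore must be completed before press — violated.
route must be completed before turn — holds.
press can only start once polish is done — violated.
bore and turn can't run in the same shift (same saw) — holds.

No. bore must be completed before press is not satisfied.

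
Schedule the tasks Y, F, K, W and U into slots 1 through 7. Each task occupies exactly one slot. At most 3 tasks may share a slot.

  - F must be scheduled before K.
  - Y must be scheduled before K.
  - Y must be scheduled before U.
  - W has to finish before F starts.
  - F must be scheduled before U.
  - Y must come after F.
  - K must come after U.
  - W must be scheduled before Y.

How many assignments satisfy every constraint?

Splitting on Y: it can be 3 (6), 4 (9), 5 (6). Listing each branch's schedules as (F, K, W, U):
Y=3: (2,5,1,4) (2,6,1,4) (2,6,1,5) (2,7,1,4) (2,7,1,5) (2,7,1,6) — 6.
Y=4: (2,6,1,5) (2,7,1,5) (2,7,1,6) (3,6,1,5) (3,6,2,5) (3,7,1,5) (3,7,1,6) (3,7,2,5) (3,7,2,6) — 9.
Y=5: (2,7,1,6) (3,7,1,6) (3,7,2,6) (4,7,1,6) (4,7,2,6) (4,7,3,6) — 6.
Summing: 6 + 9 + 6 = 21.

21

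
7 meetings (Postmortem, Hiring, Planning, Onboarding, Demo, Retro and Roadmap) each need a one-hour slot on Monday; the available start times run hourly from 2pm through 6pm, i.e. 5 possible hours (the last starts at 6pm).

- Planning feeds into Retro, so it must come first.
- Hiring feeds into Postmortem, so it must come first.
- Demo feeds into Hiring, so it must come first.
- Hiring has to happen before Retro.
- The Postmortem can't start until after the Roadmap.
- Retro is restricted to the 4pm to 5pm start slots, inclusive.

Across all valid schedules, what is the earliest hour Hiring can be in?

3pm

Precedence pushes Hiring to at least 3pm; downstream work caps Hiring at 4pm.
Hiring at 3pm is achievable: Hiring=3pm, Onboarding=2pm, Demo=2pm, Planning=2pm, Roadmap=2pm, Retro=4pm, Postmortem=4pm.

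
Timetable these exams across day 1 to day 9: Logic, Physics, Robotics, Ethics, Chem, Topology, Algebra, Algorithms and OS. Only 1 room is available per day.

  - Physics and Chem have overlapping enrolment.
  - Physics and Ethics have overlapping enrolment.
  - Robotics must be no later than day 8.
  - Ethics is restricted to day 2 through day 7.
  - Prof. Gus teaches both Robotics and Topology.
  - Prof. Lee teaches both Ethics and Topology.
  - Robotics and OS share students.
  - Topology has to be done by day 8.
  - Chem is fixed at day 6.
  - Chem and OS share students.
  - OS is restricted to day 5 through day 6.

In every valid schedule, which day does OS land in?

day 5

OS's window is day 5–day 6.
Chem is fixed at day 6, and OS can't share a day with Chem.
So OS must be day 5.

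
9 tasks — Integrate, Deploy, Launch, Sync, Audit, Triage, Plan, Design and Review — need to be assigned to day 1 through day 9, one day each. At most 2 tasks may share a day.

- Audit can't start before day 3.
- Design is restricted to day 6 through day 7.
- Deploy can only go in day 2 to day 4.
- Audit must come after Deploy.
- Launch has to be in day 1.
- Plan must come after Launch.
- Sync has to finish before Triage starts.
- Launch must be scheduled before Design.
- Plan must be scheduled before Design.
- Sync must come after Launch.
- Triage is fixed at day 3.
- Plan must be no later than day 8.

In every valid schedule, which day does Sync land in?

day 2

Launch is fixed at day 1 and must come before Sync, so Sync is at least day 2.
Triage is fixed at day 3 and must come after Sync, so Sync is at most day 2.
So Sync must be day 2.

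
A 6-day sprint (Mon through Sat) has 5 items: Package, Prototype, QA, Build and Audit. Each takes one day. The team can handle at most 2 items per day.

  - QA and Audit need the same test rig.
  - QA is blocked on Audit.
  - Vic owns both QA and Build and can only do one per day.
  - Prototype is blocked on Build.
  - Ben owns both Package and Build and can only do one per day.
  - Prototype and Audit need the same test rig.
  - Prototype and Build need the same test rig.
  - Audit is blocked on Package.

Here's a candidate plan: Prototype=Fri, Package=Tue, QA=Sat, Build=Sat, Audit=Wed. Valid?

Prototype and Audit need the same test rig — holds.
QA and Audit need the same test rig — holds.
Prototype and Build need the same test rig — holds.
Vic owns both QA and Build and can only do one per day — violated.
Audit is blocked on Package — holds.
Ben owns both Package and Build and can only do one per day — holds.
QA is blocked on Audit — holds.
The team can handle at most 2 items per day — holds.
Prototype is blocked on Build — violated.

No — it violates: Vic owns both QA and Build and can only do one per day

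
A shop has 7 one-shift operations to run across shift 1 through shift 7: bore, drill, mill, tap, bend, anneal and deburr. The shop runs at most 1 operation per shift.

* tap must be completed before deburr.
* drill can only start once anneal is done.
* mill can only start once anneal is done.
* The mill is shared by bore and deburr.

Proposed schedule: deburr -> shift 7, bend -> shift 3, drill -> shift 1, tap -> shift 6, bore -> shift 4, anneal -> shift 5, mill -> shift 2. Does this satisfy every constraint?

No — it violates: drill can only start once anneal is done

mill can only start once anneal is done — violated.
tap must be completed before deburr — holds.
drill can only start once anneal is done — violated.
The mill is shared by bore and deburr — holds.
The shop runs at most 1 operation per shift — holds.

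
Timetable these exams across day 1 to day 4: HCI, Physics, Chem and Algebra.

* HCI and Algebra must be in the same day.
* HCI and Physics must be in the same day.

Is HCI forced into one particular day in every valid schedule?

HCI can be day 1 (e.g. Algebra -> day 1; Physics -> day 1; HCI -> day 1; Chem -> day 1) or day 2 (e.g. HCI=day 2; Algebra=day 2; Physics=day 2; Chem=day 1).

No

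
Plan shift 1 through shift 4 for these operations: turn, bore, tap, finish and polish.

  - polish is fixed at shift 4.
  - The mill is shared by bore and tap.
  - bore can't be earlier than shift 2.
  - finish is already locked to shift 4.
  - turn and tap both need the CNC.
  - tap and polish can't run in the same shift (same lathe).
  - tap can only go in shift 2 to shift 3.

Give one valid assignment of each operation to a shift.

finish -> shift 4; tap -> shift 2; polish -> shift 4; bore -> shift 3; turn -> shift 1

Checking: tap(shift 2) != polish(shift 4); turn(shift 1) != tap(shift 2); bore(shift 3) != tap(shift 2); polish=shift 4 in [shift 4,shift 4]; finish=shift 4 in [shift 4,shift 4]; tap=shift 2 in [shift 2,shift 3]; bore=shift 3 in [shift 2,shift 4].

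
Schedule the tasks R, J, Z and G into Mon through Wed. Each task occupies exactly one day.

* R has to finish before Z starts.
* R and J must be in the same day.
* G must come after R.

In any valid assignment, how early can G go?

Precedence pushes G to at least Tue.
G at Tue is achievable: J -> Mon; R -> Mon; G -> Tue; Z -> Tue.

Tue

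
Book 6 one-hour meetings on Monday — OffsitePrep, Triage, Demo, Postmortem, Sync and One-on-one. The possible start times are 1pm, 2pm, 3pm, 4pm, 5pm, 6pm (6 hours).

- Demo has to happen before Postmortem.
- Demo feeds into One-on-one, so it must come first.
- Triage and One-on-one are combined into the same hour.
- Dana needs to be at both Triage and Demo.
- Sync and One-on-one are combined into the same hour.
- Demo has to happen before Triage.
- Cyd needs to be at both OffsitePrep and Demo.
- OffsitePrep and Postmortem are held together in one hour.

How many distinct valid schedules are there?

55

Splitting on OffsitePrep: it can be 2pm (5), 3pm (9), 4pm (12), 5pm (14), 6pm (15). Listing each branch's schedules as (Triage, Demo, Postmortem, Sync, One-on-one):
OffsitePrep=2pm: (2pm,1pm,2pm,2pm,2pm) (3pm,1pm,2pm,3pm,3pm) (4pm,1pm,2pm,4pm,4pm) (5pm,1pm,2pm,5pm,5pm) (6pm,1pm,2pm,6pm,6pm) — 5.
OffsitePrep=3pm: (2pm,1pm,3pm,2pm,2pm) (3pm,1pm,3pm,3pm,3pm) (3pm,2pm,3pm,3pm,3pm) (4pm,1pm,3pm,4pm,4pm) (4pm,2pm,3pm,4pm,4pm) (5pm,1pm,3pm,5pm,5pm) (5pm,2pm,3pm,5pm,5pm) (6pm,1pm,3pm,6pm,6pm) (6pm,2pm,3pm,6pm,6pm) — 9.
OffsitePrep=4pm: (2pm,1pm,4pm,2pm,2pm) (3pm,1pm,4pm,3pm,3pm) (3pm,2pm,4pm,3pm,3pm) (4pm,1pm,4pm,4pm,4pm) (4pm,2pm,4pm,4pm,4pm) (4pm,3pm,4pm,4pm,4pm) (5pm,1pm,4pm,5pm,5pm) (5pm,2pm,4pm,5pm,5pm) (5pm,3pm,4pm,5pm,5pm) (6pm,1pm,4pm,6pm,6pm) (6pm,2pm,4pm,6pm,6pm) (6pm,3pm,4pm,6pm,6pm) — 12.
OffsitePrep=5pm: (2pm,1pm,5pm,2pm,2pm) (3pm,1pm,5pm,3pm,3pm) (3pm,2pm,5pm,3pm,3pm) (4pm,1pm,5pm,4pm,4pm) (4pm,2pm,5pm,4pm,4pm) (4pm,3pm,5pm,4pm,4pm) (5pm,1pm,5pm,5pm,5pm) (5pm,2pm,5pm,5pm,5pm) (5pm,3pm,5pm,5pm,5pm) (5pm,4pm,5pm,5pm,5pm) (6pm,1pm,5pm,6pm,6pm) (6pm,2pm,5pm,6pm,6pm) (6pm,3pm,5pm,6pm,6pm) (6pm,4pm,5pm,6pm,6pm) — 14.
OffsitePrep=6pm: (2pm,1pm,6pm,2pm,2pm) (3pm,1pm,6pm,3pm,3pm) (3pm,2pm,6pm,3pm,3pm) (4pm,1pm,6pm,4pm,4pm) (4pm,2pm,6pm,4pm,4pm) (4pm,3pm,6pm,4pm,4pm) (5pm,1pm,6pm,5pm,5pm) (5pm,2pm,6pm,5pm,5pm) (5pm,3pm,6pm,5pm,5pm) (5pm,4pm,6pm,5pm,5pm) (6pm,1pm,6pm,6pm,6pm) (6pm,2pm,6pm,6pm,6pm) (6pm,3pm,6pm,6pm,6pm) (6pm,4pm,6pm,6pm,6pm) (6pm,5pm,6pm,6pm,6pm) — 15.
Summing: 5 + 9 + 12 + 14 + 15 = 55.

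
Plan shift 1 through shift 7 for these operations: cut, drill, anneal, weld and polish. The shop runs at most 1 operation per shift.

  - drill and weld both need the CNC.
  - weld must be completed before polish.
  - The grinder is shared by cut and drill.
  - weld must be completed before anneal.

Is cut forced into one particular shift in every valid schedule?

cut can be shift 1 (e.g. cut -> shift 1; polish -> shift 4; drill -> shift 5; anneal -> shift 3; weld -> shift 2) or shift 2 (e.g. weld in shift 1; cut in shift 2; drill in shift 5; polish in shift 4; anneal in shift 3).

No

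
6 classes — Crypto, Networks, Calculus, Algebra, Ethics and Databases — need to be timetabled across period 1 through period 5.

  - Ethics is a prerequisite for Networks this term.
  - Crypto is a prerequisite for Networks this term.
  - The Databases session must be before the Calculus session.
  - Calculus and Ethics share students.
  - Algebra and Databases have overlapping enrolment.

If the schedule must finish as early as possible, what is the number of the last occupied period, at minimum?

The precedence chain requires at least 2 distinct periods.
2 works (last occupied period: period 2): for example Databases -> period 1, Calculus -> period 2, Crypto -> period 1, Networks -> period 2, Algebra -> period 2, Ethics -> period 1.

2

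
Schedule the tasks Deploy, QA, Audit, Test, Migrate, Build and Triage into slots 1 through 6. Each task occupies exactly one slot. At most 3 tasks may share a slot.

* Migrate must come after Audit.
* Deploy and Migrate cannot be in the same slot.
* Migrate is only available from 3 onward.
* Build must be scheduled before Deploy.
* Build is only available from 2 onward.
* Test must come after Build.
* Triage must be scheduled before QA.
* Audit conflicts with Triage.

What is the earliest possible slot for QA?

2

Precedence pushes QA to at least 2.
QA at 2 is achievable: Audit=2; Triage=1; QA=2; Build=2; Test=3; Deploy=4; Migrate=3.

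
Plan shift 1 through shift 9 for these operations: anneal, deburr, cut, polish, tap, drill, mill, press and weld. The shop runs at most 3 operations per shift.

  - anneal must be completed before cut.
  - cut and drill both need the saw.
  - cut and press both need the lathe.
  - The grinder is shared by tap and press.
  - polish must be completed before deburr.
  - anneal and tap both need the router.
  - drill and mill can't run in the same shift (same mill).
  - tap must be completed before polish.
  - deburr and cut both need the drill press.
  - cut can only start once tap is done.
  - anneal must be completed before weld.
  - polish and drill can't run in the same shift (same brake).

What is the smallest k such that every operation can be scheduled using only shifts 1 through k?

4

The precedence chain requires at least 3 distinct shifts.
With at most 3 per shift and 9 operations, at least 3 shifts are needed.
Could 3 shifts be enough, i.e. nothing placed later than shift 3? No: deburr must come after polish (at shift 1 or later) → {shift 2, shift 3}; polish must come before deburr (at shift 3 or earlier) → {shift 1, shift 2}; weld must come after anneal (at shift 1 or later) → {shift 2, shift 3}; anneal must come before weld (at shift 3 or earlier) → {shift 1, shift 2}; cut must come after anneal (at shift 1 or later) → {shift 2, shift 3}; polish must come after tap (at shift 1 or later) → {shift 2}; tap must come before polish (at shift 2 or earlier) → {shift 1}; anneal can't share with tap (shift 1) → {shift 2}; deburr must come after polish (at shift 2 or later) → {shift 3}; cut must come after anneal (at shift 2 or later) → {shift 3}; cut can't share with deburr (shift 3) → nothing is left.
So 3 shifts is not enough.
4 works (last occupied shift: shift 4): for example cut in shift 3, tap in shift 2, deburr in shift 4, anneal in shift 1, drill in shift 1, polish in shift 3, press in shift 1, mill in shift 2, weld in shift 2.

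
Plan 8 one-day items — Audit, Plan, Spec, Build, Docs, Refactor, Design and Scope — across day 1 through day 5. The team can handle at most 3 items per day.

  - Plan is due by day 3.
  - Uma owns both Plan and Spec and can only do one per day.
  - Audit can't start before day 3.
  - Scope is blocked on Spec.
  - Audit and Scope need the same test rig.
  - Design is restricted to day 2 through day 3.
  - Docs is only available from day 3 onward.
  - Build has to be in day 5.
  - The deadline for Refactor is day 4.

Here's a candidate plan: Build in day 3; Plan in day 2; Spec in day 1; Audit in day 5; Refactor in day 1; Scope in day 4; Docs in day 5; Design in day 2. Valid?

Build has to be in day 5 — violated.
The deadline for Refactor is day 4 — holds.
Audit can't start before day 3 — holds.
Uma owns both Plan and Spec and can only do one per day — holds.
Design is restricted to day 2 through day 3 — holds.
Scope is blocked on Spec — holds.
Audit and Scope need the same test rig — holds.
Plan is due by day 3 — holds.
The team can handle at most 3 items per day — holds.
Docs is only available from day 3 onward — holds.

No — it violates: Build has to be in day 5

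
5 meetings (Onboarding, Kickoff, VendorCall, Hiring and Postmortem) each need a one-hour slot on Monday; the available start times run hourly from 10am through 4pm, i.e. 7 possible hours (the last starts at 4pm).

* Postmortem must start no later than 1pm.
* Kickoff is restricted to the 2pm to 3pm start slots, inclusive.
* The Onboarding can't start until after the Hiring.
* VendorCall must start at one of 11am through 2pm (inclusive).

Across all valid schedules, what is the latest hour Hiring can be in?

Downstream work caps Hiring at 3pm.
Hiring at 3pm is achievable: VendorCall=11am, Postmortem=10am, Kickoff=2pm, Hiring=3pm, Onboarding=4pm.

3pm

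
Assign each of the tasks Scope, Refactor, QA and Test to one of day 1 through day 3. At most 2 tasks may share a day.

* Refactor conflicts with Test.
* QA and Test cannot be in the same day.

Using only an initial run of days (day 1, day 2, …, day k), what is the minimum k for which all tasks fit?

2 days

With at most 2 per day and 4 tasks, at least 2 days are needed.
2 works (last occupied day: day 2): for example QA in day 2; Test in day 1; Scope in day 1; Refactor in day 2.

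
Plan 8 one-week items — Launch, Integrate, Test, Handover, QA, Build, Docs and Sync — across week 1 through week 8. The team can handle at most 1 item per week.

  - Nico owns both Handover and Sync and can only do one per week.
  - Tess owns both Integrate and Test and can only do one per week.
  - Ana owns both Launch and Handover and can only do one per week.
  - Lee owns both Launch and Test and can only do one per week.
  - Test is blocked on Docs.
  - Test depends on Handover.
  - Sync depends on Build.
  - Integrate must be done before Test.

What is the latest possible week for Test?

week 8

Precedence pushes Test to at least week 2.
Test at week 8 is achievable: Sync=week 5, Docs=week 4, QA=week 7, Handover=week 2, Integrate=week 1, Test=week 8, Build=week 3, Launch=week 6.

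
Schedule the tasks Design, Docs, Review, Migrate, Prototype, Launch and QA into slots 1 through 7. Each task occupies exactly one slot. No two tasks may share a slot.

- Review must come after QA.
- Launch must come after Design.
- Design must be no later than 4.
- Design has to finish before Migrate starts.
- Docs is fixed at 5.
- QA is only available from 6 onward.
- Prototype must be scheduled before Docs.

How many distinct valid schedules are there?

8

Splitting on Design: it can be 1 (6), 2 (2). Listing each branch's schedules as (Docs, Review, Migrate, Prototype, Launch, QA):
Design=1: (5,7,2,3,4,6) (5,7,2,4,3,6) (5,7,3,2,4,6) (5,7,3,4,2,6) (5,7,4,2,3,6) (5,7,4,3,2,6) — 6.
Design=2: (5,7,3,1,4,6) (5,7,4,1,3,6) — 2.
Summing: 6 + 2 = 8.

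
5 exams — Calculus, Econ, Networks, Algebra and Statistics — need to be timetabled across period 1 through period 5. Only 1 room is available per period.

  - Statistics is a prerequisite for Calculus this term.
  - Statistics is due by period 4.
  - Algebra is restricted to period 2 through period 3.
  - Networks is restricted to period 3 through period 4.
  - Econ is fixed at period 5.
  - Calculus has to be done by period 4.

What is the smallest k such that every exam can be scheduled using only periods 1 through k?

5 periods

The precedence chain requires at least 2 distinct periods.
With at most 1 per period and 5 exams, at least 5 periods are needed.
Econ can't be placed before period 5, so the schedule must run through at least period 5.
5 works (last occupied period: period 5): for example Networks=period 3, Algebra=period 2, Econ=period 5, Statistics=period 1, Calculus=period 4.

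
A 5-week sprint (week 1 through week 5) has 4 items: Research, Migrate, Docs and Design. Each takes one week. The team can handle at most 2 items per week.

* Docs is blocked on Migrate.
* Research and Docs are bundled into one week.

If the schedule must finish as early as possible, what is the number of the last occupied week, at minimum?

The precedence chain requires at least 2 distinct weeks.
With at most 2 per week and 4 work items, at least 2 weeks are needed.
2 works (last occupied week: week 2): for example Migrate in week 1; Research in week 2; Docs in week 2; Design in week 1.

week 2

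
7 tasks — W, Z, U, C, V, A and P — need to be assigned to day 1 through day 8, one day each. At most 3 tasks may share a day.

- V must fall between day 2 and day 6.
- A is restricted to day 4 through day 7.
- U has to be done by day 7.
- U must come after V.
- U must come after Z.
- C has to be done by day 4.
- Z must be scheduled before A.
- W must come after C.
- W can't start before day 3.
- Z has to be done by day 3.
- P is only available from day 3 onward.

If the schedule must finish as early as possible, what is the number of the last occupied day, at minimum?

day 4

The precedence chain requires at least 2 distinct days.
With at most 3 per day and 7 tasks, at least 3 days are needed.
A can't be placed before day 4, so the schedule must run through at least day 4.
4 works (last occupied day: day 4): for example A=day 4; C=day 1; W=day 3; V=day 2; U=day 3; P=day 3; Z=day 1.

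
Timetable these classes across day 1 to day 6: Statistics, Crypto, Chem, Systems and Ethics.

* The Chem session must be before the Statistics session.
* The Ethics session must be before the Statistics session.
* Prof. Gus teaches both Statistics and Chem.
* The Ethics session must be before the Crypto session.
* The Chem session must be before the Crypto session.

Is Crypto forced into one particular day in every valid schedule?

No

Crypto can be day 2 (e.g. Statistics=day 2, Chem=day 1, Crypto=day 2, Ethics=day 1, Systems=day 1) or day 3 (e.g. Ethics -> day 1, Crypto -> day 3, Systems -> day 1, Chem -> day 1, Statistics -> day 2).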